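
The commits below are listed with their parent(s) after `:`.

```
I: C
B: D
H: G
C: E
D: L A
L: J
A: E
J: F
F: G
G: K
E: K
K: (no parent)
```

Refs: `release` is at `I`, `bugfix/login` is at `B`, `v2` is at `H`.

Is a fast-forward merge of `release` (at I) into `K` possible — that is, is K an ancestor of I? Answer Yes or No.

A fast-forward from K to I is possible iff K is an ancestor of I.
Ancestors of I: {C, E, I, K}.
K is among them, so fast-forward is possible.

Yes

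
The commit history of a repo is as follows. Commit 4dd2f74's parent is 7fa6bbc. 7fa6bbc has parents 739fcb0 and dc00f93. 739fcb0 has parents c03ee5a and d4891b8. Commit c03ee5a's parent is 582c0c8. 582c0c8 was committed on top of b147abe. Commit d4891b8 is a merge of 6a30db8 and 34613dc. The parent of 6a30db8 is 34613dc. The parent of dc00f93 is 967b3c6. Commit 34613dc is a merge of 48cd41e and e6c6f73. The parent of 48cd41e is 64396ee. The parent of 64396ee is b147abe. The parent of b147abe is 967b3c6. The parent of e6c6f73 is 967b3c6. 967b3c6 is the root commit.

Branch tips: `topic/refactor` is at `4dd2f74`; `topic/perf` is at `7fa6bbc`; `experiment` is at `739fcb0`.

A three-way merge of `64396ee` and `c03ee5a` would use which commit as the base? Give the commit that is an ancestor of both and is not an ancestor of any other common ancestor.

Ancestors of 64396ee: {64396ee, 967b3c6, b147abe}.
Ancestors of c03ee5a: {582c0c8, 967b3c6, b147abe, c03ee5a}.
Common ancestors: {967b3c6, b147abe}.
Among these, b147abe is not an ancestor of any other common ancestor — it is the merge base.

b147abe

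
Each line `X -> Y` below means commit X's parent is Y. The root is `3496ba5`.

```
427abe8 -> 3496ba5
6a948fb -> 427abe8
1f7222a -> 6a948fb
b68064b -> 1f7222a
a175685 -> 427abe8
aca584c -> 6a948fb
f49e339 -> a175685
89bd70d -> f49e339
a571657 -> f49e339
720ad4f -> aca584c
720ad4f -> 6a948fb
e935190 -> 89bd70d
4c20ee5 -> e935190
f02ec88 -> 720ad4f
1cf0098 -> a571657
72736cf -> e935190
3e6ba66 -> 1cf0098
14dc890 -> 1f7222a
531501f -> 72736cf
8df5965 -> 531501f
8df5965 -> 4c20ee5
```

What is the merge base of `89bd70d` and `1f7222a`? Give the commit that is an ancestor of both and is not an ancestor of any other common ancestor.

Ancestors of 89bd70d: {3496ba5, 427abe8, 89bd70d, a175685, f49e339}.
Ancestors of 1f7222a: {1f7222a, 3496ba5, 427abe8, 6a948fb}.
Common ancestors: {3496ba5, 427abe8}.
Among these, 427abe8 is not an ancestor of any other common ancestor — it is the merge base.

427abe8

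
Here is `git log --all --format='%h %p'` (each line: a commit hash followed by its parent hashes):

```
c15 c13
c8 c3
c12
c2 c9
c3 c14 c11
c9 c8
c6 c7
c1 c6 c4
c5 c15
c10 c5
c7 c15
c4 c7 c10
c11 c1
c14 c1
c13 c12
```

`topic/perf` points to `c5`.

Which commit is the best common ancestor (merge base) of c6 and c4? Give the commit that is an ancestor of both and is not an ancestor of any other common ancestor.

Ancestors of c6: {c12, c13, c15, c6, c7}.
Ancestors of c4: {c10, c12, c13, c15, c4, c5, c7}.
Common ancestors: {c12, c13, c15, c7}.
Among these, c7 is not an ancestor of any other common ancestor — it is the merge base.

c7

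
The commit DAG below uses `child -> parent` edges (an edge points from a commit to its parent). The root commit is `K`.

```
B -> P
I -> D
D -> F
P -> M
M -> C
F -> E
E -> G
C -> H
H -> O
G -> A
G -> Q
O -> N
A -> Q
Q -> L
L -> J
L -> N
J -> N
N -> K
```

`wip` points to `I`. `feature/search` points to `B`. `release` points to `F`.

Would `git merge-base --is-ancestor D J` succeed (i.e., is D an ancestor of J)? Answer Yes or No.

Ancestors of J: {J, K, N}.
D is not in that set, so it is not an ancestor of J.

No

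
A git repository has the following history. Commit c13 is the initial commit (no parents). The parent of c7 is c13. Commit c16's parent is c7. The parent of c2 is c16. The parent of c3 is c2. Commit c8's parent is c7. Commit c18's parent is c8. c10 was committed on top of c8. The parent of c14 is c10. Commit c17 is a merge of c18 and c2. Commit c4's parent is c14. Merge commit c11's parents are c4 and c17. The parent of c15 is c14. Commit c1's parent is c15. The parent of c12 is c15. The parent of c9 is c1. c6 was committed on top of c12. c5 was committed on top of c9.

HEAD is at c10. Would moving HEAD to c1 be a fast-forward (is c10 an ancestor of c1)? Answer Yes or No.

A fast-forward from c10 to c1 is possible iff c10 is an ancestor of c1.
Ancestors of c1: {c1, c10, c13, c14, c15, c7, c8}.
c10 is among them, so fast-forward is possible.

Yes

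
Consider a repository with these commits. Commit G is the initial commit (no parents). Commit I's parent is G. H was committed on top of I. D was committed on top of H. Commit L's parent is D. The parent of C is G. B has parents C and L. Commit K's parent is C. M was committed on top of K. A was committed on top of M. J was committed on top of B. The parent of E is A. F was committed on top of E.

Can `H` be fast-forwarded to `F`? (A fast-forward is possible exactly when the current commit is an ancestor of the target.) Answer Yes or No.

A fast-forward from H to F is possible iff H is an ancestor of F.
Ancestors of F: {A, C, E, F, G, K, M}.
H is not among them, so fast-forward is not possible.

No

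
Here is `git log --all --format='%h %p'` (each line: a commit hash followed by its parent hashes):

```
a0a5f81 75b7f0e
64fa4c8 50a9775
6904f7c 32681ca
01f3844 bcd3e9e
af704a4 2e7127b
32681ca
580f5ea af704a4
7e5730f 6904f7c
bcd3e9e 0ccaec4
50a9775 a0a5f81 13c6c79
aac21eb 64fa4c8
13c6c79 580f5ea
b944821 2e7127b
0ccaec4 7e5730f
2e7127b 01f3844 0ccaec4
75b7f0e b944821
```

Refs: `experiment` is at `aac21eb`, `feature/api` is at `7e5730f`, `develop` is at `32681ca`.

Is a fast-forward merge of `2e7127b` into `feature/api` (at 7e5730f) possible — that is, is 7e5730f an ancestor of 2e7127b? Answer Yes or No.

Yes

A fast-forward from 7e5730f to 2e7127b is possible iff 7e5730f is an ancestor of 2e7127b.
Ancestors of 2e7127b: {01f3844, 0ccaec4, 2e7127b, 32681ca, 6904f7c, 7e5730f, bcd3e9e}.
7e5730f is among them, so fast-forward is possible.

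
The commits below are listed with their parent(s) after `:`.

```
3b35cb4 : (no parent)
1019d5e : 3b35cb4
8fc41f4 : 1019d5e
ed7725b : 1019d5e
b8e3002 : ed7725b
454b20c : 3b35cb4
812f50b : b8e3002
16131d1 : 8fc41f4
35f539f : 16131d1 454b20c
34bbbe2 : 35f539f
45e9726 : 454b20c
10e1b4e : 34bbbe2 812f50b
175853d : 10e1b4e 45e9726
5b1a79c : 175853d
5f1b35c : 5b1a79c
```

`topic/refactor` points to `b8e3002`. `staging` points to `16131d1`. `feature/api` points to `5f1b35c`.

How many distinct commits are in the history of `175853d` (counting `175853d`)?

13

Walking parent pointers from 175853d: reachable set = {1019d5e, 10e1b4e, 16131d1, 175853d, 34bbbe2, 35f539f, 3b35cb4, 454b20c, 45e9726, 812f50b, 8fc41f4, b8e3002, ed7725b}.
That is 13 commits.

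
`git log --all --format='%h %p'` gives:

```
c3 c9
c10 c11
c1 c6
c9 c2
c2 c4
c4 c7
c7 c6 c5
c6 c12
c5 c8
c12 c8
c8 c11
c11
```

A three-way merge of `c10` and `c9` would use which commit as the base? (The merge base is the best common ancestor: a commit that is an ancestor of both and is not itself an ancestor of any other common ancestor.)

c11

Ancestors of c10: {c10, c11}.
Ancestors of c9: {c11, c12, c2, c4, c5, c6, c7, c8, c9}.
Common ancestors: {c11}.
The only common ancestor is c11, so it is the merge base.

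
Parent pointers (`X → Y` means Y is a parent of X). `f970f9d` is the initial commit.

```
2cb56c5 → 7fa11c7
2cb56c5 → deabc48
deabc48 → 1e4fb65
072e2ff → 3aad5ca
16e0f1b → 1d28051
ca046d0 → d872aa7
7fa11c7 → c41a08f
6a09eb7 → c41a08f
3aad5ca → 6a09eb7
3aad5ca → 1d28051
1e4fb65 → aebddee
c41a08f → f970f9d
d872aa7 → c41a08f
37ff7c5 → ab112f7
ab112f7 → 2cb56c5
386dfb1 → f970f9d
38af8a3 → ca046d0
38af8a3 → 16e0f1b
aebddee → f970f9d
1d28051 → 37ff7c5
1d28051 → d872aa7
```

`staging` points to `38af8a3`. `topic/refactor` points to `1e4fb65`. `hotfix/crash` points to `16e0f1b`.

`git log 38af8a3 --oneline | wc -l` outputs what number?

Walking parent pointers from 38af8a3: reachable set = {16e0f1b, 1d28051, 1e4fb65, 2cb56c5, 37ff7c5, 38af8a3, 7fa11c7, ab112f7, aebddee, c41a08f, ca046d0, d872aa7, deabc48, f970f9d}.
That is 14 commits.

14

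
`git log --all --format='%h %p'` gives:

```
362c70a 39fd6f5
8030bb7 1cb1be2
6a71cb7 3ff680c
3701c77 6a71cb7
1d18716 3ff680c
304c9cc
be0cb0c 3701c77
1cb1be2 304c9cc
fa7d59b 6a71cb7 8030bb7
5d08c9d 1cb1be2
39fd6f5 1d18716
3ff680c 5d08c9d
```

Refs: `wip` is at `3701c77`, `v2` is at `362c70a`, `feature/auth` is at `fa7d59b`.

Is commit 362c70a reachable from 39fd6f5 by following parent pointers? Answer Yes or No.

No

Ancestors of 39fd6f5: {1cb1be2, 1d18716, 304c9cc, 39fd6f5, 3ff680c, 5d08c9d}.
362c70a is not in that set, so it is not an ancestor of 39fd6f5.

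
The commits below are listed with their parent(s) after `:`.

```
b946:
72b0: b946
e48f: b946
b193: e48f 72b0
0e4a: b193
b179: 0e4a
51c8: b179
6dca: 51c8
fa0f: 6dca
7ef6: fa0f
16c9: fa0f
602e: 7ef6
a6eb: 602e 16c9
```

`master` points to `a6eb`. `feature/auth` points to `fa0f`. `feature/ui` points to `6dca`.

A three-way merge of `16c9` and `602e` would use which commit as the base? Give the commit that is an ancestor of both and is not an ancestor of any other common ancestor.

fa0f

Ancestors of 16c9: {0e4a, 16c9, 51c8, 6dca, 72b0, b179, b193, b946, e48f, fa0f}.
Ancestors of 602e: {0e4a, 51c8, 602e, 6dca, 72b0, 7ef6, b179, b193, b946, e48f, fa0f}.
Common ancestors: {0e4a, 51c8, 6dca, 72b0, b179, b193, b946, e48f, fa0f}.
Among these, fa0f is not an ancestor of any other common ancestor — it is the merge base.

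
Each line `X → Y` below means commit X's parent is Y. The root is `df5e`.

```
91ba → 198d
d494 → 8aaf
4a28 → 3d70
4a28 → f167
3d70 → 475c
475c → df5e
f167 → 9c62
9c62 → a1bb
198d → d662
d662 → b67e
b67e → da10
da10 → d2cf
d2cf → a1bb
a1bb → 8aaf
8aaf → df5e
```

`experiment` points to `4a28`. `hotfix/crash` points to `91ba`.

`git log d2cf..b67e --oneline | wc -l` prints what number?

2

Reachable from b67e: {8aaf, a1bb, b67e, d2cf, da10, df5e}.
Reachable from d2cf: {8aaf, a1bb, d2cf, df5e}.
In b67e's history but not d2cf's: {b67e, da10} — 2 commits.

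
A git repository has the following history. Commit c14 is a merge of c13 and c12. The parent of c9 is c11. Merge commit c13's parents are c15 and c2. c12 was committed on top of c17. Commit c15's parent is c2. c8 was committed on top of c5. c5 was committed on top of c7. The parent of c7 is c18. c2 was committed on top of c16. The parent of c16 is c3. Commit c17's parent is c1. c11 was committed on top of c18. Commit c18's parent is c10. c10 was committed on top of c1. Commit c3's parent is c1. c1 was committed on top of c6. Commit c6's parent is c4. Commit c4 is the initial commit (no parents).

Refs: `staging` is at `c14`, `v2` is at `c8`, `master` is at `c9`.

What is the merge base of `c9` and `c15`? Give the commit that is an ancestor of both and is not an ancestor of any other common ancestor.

Ancestors of c9: {c1, c10, c11, c18, c4, c6, c9}.
Ancestors of c15: {c1, c15, c16, c2, c3, c4, c6}.
Common ancestors: {c1, c4, c6}.
Among these, c1 is not an ancestor of any other common ancestor — it is the merge base.

c1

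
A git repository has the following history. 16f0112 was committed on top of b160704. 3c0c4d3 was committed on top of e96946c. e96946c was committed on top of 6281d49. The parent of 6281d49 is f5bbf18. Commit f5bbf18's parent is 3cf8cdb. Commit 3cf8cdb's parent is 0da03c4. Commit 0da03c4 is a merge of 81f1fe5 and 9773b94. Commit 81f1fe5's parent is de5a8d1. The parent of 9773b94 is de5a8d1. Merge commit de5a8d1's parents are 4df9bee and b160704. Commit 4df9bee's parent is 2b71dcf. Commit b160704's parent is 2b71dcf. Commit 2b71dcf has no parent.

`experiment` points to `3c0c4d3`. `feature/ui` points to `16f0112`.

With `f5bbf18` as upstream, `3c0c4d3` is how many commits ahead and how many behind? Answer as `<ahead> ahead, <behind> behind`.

Reachable from 3c0c4d3: {0da03c4, 2b71dcf, 3c0c4d3, 3cf8cdb, 4df9bee, 6281d49, 81f1fe5, 9773b94, b160704, de5a8d1, e96946c, f5bbf18}.
Reachable from f5bbf18: {0da03c4, 2b71dcf, 3cf8cdb, 4df9bee, 81f1fe5, 9773b94, b160704, de5a8d1, f5bbf18}.
Only in 3c0c4d3's history (ahead): {3c0c4d3, 6281d49, e96946c} — 3.
Only in f5bbf18's history (behind): {} — 0.

3 ahead, 0 behind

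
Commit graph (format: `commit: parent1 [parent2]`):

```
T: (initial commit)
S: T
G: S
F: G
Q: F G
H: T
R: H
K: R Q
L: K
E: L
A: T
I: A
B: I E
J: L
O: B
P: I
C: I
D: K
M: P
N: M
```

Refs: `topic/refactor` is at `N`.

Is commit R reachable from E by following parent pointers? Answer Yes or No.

Ancestors of E (commits reachable by following parents): {E, F, G, H, K, L, Q, R, S, T}.
R is in that set, so it is an ancestor of E.

Yes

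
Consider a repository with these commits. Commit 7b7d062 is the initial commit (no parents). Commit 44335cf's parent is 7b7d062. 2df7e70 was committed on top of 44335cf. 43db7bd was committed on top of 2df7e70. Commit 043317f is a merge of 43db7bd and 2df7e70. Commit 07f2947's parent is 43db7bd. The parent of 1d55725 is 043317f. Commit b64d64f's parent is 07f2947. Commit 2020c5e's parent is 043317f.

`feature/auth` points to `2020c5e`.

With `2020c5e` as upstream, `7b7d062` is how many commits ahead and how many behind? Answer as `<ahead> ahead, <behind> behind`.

Reachable from 7b7d062: {7b7d062}.
Reachable from 2020c5e: {043317f, 2020c5e, 2df7e70, 43db7bd, 44335cf, 7b7d062}.
Only in 7b7d062's history (ahead): {} — 0.
Only in 2020c5e's history (behind): {043317f, 2020c5e, 2df7e70, 43db7bd, 44335cf} — 5.

0 ahead, 5 behind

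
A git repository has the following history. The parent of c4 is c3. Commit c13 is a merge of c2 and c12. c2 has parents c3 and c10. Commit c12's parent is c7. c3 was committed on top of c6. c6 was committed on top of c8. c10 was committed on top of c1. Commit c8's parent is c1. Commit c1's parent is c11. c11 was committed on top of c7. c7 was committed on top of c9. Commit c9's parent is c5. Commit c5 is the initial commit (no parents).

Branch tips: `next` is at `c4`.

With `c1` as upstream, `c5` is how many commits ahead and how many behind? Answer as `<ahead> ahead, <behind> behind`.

0 ahead, 4 behind

Reachable from c5: {c5}.
Reachable from c1: {c1, c11, c5, c7, c9}.
Only in c5's history (ahead): {} — 0.
Only in c1's history (behind): {c1, c11, c7, c9} — 4.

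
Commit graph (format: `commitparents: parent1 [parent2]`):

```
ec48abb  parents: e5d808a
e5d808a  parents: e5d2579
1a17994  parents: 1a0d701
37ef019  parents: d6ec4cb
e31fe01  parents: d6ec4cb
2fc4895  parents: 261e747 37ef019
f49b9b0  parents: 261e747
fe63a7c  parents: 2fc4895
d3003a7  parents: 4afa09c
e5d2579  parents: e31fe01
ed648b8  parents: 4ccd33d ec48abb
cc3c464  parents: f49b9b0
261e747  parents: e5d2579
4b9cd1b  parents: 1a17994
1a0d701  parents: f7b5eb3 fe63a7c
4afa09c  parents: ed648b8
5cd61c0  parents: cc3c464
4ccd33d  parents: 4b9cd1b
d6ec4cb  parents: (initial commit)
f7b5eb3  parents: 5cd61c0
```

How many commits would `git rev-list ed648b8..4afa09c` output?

Reachable from 4afa09c: {1a0d701, 1a17994, 261e747, 2fc4895, 37ef019, 4afa09c, 4b9cd1b, 4ccd33d, 5cd61c0, cc3c464, d6ec4cb, e31fe01, e5d2579, e5d808a, ec48abb, ed648b8, f49b9b0, f7b5eb3, fe63a7c}.
Reachable from ed648b8: {1a0d701, 1a17994, 261e747, 2fc4895, 37ef019, 4b9cd1b, 4ccd33d, 5cd61c0, cc3c464, d6ec4cb, e31fe01, e5d2579, e5d808a, ec48abb, ed648b8, f49b9b0, f7b5eb3, fe63a7c}.
In 4afa09c's history but not ed648b8's: {4afa09c} — 1 commit.

1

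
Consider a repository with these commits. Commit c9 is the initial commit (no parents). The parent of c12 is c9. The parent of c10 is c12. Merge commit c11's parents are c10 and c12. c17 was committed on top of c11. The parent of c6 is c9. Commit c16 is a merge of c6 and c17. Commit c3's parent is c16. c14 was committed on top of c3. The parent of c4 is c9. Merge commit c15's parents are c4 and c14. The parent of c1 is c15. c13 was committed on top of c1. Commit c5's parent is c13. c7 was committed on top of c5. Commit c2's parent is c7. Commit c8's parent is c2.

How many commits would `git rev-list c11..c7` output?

Reachable from c7: {c1, c10, c11, c12, c13, c14, c15, c16, c17, c3, c4, c5, c6, c7, c9}.
Reachable from c11: {c10, c11, c12, c9}.
In c7's history but not c11's: {c1, c13, c14, c15, c16, c17, c3, c4, c5, c6, c7} — 11 commits.

11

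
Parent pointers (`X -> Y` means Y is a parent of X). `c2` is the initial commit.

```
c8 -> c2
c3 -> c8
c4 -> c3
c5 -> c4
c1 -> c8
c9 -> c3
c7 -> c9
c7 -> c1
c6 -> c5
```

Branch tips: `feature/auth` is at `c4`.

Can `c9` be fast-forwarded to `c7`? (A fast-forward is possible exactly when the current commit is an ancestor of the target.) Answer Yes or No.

Yes

A fast-forward from c9 to c7 is possible iff c9 is an ancestor of c7.
Ancestors of c7: {c1, c2, c3, c7, c8, c9}.
c9 is among them, so fast-forward is possible.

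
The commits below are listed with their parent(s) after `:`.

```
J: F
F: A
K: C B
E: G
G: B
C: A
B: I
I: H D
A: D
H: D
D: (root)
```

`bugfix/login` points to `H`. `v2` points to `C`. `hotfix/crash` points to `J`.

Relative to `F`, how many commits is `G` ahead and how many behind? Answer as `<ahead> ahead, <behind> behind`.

Reachable from G: {B, D, G, H, I}.
Reachable from F: {A, D, F}.
Only in G's history (ahead): {B, G, H, I} — 4.
Only in F's history (behind): {A, F} — 2.

4 ahead, 2 behind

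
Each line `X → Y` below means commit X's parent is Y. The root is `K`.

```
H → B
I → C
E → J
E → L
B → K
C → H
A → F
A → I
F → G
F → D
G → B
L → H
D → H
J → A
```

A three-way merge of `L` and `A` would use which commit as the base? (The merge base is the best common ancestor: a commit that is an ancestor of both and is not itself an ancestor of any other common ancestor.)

Ancestors of L: {B, H, K, L}.
Ancestors of A: {A, B, C, D, F, G, H, I, K}.
Common ancestors: {B, H, K}.
Among these, H is not an ancestor of any other common ancestor — it is the merge base.

H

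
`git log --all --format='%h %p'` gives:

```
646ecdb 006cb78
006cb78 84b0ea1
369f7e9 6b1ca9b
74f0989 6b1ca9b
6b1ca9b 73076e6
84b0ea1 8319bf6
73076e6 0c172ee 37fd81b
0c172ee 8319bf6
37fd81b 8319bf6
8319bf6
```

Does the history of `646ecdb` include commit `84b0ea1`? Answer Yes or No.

Yes

Ancestors of 646ecdb (commits reachable by following parents): {006cb78, 646ecdb, 8319bf6, 84b0ea1}.
84b0ea1 is in that set, so it is an ancestor of 646ecdb.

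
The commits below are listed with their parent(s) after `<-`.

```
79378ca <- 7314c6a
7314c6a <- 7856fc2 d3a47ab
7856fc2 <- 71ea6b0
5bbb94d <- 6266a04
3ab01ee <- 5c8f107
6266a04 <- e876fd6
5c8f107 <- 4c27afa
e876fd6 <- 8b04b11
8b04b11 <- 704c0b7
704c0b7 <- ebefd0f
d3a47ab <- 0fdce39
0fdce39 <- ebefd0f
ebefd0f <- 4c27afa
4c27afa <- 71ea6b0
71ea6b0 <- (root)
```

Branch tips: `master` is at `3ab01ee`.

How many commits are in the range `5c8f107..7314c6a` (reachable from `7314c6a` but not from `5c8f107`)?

Reachable from 7314c6a: {0fdce39, 4c27afa, 71ea6b0, 7314c6a, 7856fc2, d3a47ab, ebefd0f}.
Reachable from 5c8f107: {4c27afa, 5c8f107, 71ea6b0}.
In 7314c6a's history but not 5c8f107's: {0fdce39, 7314c6a, 7856fc2, d3a47ab, ebefd0f} — 5 commits.

5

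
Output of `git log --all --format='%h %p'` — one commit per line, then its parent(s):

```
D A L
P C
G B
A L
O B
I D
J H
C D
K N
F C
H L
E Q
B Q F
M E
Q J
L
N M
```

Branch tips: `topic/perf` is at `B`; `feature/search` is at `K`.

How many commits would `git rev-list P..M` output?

5

Reachable from M: {E, H, J, L, M, Q}.
Reachable from P: {A, C, D, L, P}.
In M's history but not P's: {E, H, J, M, Q} — 5 commits.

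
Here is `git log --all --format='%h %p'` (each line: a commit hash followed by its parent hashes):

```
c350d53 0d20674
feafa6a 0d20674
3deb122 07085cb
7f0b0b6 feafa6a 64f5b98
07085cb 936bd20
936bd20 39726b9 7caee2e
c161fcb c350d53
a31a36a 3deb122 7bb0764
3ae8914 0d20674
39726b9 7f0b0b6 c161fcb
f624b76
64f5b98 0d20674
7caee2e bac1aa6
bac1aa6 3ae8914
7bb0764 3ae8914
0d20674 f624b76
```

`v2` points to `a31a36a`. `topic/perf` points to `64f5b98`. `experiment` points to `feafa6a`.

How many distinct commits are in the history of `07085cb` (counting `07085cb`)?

13

Walking parent pointers from 07085cb: reachable set = {07085cb, 0d20674, 39726b9, 3ae8914, 64f5b98, 7caee2e, 7f0b0b6, 936bd20, bac1aa6, c161fcb, c350d53, f624b76, feafa6a}.
That is 13 commits.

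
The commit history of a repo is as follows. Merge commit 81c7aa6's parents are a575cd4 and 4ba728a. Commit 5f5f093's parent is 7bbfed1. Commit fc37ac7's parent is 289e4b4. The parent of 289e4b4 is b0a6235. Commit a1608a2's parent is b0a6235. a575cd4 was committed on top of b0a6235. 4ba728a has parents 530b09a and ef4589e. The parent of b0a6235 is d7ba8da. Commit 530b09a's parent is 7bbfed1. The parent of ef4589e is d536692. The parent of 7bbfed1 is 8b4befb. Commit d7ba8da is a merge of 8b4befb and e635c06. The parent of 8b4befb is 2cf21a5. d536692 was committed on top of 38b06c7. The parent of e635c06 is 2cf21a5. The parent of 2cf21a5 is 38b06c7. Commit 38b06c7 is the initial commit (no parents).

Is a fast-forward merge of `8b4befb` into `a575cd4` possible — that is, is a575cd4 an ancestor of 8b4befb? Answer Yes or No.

No

A fast-forward from a575cd4 to 8b4befb is possible iff a575cd4 is an ancestor of 8b4befb.
Ancestors of 8b4befb: {2cf21a5, 38b06c7, 8b4befb}.
a575cd4 is not among them, so fast-forward is not possible.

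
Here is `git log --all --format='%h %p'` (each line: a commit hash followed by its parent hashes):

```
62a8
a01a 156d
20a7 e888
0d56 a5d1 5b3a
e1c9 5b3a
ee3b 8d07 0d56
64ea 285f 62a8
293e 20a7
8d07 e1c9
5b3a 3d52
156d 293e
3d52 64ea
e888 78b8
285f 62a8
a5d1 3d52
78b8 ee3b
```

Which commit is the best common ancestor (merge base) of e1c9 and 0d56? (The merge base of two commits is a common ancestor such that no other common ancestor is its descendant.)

5b3a

Ancestors of e1c9: {285f, 3d52, 5b3a, 62a8, 64ea, e1c9}.
Ancestors of 0d56: {0d56, 285f, 3d52, 5b3a, 62a8, 64ea, a5d1}.
Common ancestors: {285f, 3d52, 5b3a, 62a8, 64ea}.
Among these, 5b3a is not an ancestor of any other common ancestor — it is the merge base.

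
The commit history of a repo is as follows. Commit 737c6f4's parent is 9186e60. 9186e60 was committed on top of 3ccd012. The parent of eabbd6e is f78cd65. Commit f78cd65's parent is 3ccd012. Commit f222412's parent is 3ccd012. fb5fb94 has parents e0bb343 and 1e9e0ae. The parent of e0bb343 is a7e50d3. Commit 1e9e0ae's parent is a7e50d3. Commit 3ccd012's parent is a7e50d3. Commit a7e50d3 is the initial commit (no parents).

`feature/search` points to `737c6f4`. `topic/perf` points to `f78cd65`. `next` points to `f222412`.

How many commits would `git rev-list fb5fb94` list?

Walking parent pointers from fb5fb94: reachable set = {1e9e0ae, a7e50d3, e0bb343, fb5fb94}.
That is 4 commits.

4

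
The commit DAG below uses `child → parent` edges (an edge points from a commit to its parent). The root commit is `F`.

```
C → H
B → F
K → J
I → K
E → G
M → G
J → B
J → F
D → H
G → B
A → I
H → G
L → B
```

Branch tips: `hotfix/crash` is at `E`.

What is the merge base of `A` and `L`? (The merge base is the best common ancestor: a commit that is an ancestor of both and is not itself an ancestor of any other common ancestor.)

B

Ancestors of A: {A, B, F, I, J, K}.
Ancestors of L: {B, F, L}.
Common ancestors: {B, F}.
Among these, B is not an ancestor of any other common ancestor — it is the merge base.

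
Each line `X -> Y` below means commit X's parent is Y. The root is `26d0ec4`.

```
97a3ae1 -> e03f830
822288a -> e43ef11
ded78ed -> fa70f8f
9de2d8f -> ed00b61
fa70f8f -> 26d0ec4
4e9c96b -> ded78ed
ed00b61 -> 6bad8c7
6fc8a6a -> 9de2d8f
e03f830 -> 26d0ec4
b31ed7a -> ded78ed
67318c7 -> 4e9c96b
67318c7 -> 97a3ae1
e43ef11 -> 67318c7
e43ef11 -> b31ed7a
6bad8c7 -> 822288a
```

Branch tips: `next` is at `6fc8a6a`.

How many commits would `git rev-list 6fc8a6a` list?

Walking parent pointers from 6fc8a6a: reachable set = {26d0ec4, 4e9c96b, 67318c7, 6bad8c7, 6fc8a6a, 822288a, 97a3ae1, 9de2d8f, b31ed7a, ded78ed, e03f830, e43ef11, ed00b61, fa70f8f}.
That is 14 commits.

14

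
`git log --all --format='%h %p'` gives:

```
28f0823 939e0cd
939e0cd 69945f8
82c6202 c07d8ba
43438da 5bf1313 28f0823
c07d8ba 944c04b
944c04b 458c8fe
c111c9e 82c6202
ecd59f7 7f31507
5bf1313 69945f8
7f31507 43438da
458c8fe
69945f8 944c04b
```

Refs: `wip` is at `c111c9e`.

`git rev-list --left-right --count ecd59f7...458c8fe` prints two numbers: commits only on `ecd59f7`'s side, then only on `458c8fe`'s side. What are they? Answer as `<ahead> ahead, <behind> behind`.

Reachable from ecd59f7: {28f0823, 43438da, 458c8fe, 5bf1313, 69945f8, 7f31507, 939e0cd, 944c04b, ecd59f7}.
Reachable from 458c8fe: {458c8fe}.
Only in ecd59f7's history (ahead): {28f0823, 43438da, 5bf1313, 69945f8, 7f31507, 939e0cd, 944c04b, ecd59f7} — 8.
Only in 458c8fe's history (behind): {} — 0.

8 ahead, 0 behind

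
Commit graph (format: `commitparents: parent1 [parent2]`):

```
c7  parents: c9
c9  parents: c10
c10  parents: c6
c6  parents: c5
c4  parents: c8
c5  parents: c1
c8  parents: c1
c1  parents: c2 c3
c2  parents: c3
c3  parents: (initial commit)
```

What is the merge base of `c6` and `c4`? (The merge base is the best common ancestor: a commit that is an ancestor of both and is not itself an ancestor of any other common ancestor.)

Ancestors of c6: {c1, c2, c3, c5, c6}.
Ancestors of c4: {c1, c2, c3, c4, c8}.
Common ancestors: {c1, c2, c3}.
Among these, c1 is not an ancestor of any other common ancestor — it is the merge base.

c1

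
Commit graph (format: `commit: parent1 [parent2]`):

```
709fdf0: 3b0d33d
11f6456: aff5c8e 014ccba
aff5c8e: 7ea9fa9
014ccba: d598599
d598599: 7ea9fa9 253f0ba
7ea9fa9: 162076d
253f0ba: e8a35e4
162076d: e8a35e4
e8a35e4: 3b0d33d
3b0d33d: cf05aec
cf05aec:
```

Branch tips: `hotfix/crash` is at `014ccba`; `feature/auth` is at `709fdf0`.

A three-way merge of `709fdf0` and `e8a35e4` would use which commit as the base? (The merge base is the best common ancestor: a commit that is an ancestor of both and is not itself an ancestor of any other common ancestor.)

Ancestors of 709fdf0: {3b0d33d, 709fdf0, cf05aec}.
Ancestors of e8a35e4: {3b0d33d, cf05aec, e8a35e4}.
Common ancestors: {3b0d33d, cf05aec}.
Among these, 3b0d33d is not an ancestor of any other common ancestor — it is the merge base.

3b0d33d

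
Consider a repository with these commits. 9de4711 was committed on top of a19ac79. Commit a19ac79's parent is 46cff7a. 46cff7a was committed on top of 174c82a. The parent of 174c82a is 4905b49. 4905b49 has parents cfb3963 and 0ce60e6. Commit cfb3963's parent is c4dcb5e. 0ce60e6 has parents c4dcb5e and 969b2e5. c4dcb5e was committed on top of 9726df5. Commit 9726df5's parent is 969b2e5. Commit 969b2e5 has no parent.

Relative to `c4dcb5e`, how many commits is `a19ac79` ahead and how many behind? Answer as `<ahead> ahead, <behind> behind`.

6 ahead, 0 behind

Reachable from a19ac79: {0ce60e6, 174c82a, 46cff7a, 4905b49, 969b2e5, 9726df5, a19ac79, c4dcb5e, cfb3963}.
Reachable from c4dcb5e: {969b2e5, 9726df5, c4dcb5e}.
Only in a19ac79's history (ahead): {0ce60e6, 174c82a, 46cff7a, 4905b49, a19ac79, cfb3963} — 6.
Only in c4dcb5e's history (behind): {} — 0.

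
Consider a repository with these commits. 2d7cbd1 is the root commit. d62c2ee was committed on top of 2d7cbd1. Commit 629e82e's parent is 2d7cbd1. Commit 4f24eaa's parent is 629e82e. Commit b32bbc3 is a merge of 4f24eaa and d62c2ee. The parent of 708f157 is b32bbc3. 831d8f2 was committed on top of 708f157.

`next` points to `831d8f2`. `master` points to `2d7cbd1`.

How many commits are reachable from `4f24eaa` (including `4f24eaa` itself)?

Walking parent pointers from 4f24eaa: reachable set = {2d7cbd1, 4f24eaa, 629e82e}.
That is 3 commits.

3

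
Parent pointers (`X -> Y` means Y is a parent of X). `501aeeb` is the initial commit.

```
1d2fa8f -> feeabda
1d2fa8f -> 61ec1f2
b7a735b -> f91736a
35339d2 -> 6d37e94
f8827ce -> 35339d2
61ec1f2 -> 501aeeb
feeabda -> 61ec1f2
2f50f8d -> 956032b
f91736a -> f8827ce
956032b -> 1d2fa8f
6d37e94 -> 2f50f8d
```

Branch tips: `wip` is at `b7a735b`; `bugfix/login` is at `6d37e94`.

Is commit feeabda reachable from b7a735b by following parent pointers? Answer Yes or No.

Yes

Ancestors of b7a735b (commits reachable by following parents): {1d2fa8f, 2f50f8d, 35339d2, 501aeeb, 61ec1f2, 6d37e94, 956032b, b7a735b, f8827ce, f91736a, feeabda}.
feeabda is in that set, so it is an ancestor of b7a735b.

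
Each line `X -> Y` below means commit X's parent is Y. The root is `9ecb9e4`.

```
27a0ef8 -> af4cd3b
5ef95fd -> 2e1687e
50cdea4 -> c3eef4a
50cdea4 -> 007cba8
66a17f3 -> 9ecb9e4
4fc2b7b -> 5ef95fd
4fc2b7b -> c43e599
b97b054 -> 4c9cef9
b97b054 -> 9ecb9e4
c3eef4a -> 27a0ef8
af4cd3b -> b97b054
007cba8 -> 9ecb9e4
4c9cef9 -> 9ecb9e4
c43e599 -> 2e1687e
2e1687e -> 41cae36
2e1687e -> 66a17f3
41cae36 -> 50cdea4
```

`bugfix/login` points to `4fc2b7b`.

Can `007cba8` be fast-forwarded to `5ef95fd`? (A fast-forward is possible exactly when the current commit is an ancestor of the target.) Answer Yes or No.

A fast-forward from 007cba8 to 5ef95fd is possible iff 007cba8 is an ancestor of 5ef95fd.
Ancestors of 5ef95fd: {007cba8, 27a0ef8, 2e1687e, 41cae36, 4c9cef9, 50cdea4, 5ef95fd, 66a17f3, 9ecb9e4, af4cd3b, b97b054, c3eef4a}.
007cba8 is among them, so fast-forward is possible.

Yes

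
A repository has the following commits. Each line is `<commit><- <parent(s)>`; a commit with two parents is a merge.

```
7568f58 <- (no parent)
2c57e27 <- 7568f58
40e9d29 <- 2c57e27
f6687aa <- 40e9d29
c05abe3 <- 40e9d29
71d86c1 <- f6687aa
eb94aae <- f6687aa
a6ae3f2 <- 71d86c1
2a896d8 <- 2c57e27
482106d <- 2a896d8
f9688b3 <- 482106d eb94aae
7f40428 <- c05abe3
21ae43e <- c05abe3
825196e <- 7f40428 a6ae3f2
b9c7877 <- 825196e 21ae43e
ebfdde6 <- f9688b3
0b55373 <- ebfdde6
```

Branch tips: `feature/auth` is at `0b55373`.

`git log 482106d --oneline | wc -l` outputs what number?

4

Walking parent pointers from 482106d: reachable set = {2a896d8, 2c57e27, 482106d, 7568f58}.
That is 4 commits.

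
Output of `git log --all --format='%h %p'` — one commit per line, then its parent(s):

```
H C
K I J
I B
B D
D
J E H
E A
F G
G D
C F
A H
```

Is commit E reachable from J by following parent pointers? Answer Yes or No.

Ancestors of J (commits reachable by following parents): {A, C, D, E, F, G, H, J}.
E is in that set, so it is an ancestor of J.

Yes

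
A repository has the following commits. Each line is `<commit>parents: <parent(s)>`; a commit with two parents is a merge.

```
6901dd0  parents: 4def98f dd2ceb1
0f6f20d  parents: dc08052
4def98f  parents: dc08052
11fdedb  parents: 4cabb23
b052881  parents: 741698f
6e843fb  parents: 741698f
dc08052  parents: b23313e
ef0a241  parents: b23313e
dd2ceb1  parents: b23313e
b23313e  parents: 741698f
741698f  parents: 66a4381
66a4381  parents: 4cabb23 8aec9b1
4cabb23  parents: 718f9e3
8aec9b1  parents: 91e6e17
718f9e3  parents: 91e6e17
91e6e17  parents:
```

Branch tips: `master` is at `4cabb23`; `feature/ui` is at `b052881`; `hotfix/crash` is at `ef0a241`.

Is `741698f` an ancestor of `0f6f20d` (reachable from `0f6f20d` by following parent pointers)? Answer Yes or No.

Ancestors of 0f6f20d (commits reachable by following parents): {0f6f20d, 4cabb23, 66a4381, 718f9e3, 741698f, 8aec9b1, 91e6e17, b23313e, dc08052}.
741698f is in that set, so it is an ancestor of 0f6f20d.

Yes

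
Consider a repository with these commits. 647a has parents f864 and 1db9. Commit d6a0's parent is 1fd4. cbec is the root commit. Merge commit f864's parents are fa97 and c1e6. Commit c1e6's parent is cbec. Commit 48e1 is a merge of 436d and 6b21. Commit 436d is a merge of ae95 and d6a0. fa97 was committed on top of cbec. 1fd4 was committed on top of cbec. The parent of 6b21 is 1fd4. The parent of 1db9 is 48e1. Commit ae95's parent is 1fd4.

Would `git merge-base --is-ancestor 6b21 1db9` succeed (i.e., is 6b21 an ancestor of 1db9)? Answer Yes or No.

Yes

Ancestors of 1db9 (commits reachable by following parents): {1db9, 1fd4, 436d, 48e1, 6b21, ae95, cbec, d6a0}.
6b21 is in that set, so it is an ancestor of 1db9.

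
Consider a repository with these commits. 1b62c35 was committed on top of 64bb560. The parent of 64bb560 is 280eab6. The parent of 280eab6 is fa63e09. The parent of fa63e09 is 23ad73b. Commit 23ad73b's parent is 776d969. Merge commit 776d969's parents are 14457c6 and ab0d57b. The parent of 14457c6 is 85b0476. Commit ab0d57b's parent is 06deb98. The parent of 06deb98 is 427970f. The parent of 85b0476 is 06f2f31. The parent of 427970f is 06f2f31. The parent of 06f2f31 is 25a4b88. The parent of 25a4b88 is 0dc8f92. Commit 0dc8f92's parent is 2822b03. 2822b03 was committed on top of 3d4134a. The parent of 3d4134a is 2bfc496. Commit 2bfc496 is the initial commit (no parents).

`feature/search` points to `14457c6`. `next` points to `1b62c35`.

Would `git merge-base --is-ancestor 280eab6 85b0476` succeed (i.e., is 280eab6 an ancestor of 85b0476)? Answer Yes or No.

No

Ancestors of 85b0476: {06f2f31, 0dc8f92, 25a4b88, 2822b03, 2bfc496, 3d4134a, 85b0476}.
280eab6 is not in that set, so it is not an ancestor of 85b0476.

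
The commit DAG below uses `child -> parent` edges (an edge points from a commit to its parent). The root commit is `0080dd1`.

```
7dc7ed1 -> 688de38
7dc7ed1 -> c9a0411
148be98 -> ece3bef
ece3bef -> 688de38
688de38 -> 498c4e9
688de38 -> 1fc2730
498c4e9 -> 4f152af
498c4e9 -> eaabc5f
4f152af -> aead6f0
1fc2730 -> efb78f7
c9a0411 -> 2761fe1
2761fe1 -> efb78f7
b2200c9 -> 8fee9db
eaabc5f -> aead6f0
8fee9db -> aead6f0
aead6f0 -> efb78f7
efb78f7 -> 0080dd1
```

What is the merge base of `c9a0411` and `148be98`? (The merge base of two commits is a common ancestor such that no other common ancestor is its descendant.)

Ancestors of c9a0411: {0080dd1, 2761fe1, c9a0411, efb78f7}.
Ancestors of 148be98: {0080dd1, 148be98, 1fc2730, 498c4e9, 4f152af, 688de38, aead6f0, eaabc5f, ece3bef, efb78f7}.
Common ancestors: {0080dd1, efb78f7}.
Among these, efb78f7 is not an ancestor of any other common ancestor — it is the merge base.

efb78f7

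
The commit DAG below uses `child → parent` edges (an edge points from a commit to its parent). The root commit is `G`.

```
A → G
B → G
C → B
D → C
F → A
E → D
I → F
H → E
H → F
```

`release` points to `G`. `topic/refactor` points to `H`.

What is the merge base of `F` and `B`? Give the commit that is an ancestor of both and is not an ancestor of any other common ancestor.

G

Ancestors of F: {A, F, G}.
Ancestors of B: {B, G}.
Common ancestors: {G}.
The only common ancestor is G, so it is the merge base.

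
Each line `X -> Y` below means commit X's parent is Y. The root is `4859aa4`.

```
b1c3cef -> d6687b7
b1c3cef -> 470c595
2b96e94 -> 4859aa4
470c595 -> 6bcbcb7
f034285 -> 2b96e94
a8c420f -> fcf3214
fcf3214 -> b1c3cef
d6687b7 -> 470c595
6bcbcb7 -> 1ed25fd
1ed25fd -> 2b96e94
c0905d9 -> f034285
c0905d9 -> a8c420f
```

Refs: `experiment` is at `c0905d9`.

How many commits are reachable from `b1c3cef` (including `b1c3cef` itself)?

7

Walking parent pointers from b1c3cef: reachable set = {1ed25fd, 2b96e94, 470c595, 4859aa4, 6bcbcb7, b1c3cef, d6687b7}.
That is 7 commits.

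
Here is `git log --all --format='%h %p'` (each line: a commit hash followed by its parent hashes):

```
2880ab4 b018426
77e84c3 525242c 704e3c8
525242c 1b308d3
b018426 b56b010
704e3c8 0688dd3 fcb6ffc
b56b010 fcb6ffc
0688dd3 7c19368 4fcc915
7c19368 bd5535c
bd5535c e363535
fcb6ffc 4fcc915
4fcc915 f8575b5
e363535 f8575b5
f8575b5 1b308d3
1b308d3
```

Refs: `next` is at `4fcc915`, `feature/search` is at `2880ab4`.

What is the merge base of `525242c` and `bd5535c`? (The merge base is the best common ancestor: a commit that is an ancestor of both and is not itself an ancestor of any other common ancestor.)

1b308d3

Ancestors of 525242c: {1b308d3, 525242c}.
Ancestors of bd5535c: {1b308d3, bd5535c, e363535, f8575b5}.
Common ancestors: {1b308d3}.
The only common ancestor is 1b308d3, so it is the merge base.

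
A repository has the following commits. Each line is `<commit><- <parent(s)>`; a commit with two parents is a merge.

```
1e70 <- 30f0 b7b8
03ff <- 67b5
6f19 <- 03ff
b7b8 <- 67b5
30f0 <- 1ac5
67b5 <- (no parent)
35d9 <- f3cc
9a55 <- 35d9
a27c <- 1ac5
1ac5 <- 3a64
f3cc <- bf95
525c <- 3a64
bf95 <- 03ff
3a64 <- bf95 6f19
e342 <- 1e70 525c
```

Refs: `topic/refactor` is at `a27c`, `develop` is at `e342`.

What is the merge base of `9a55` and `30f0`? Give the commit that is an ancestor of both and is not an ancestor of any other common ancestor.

bf95

Ancestors of 9a55: {03ff, 35d9, 67b5, 9a55, bf95, f3cc}.
Ancestors of 30f0: {03ff, 1ac5, 30f0, 3a64, 67b5, 6f19, bf95}.
Common ancestors: {03ff, 67b5, bf95}.
Among these, bf95 is not an ancestor of any other common ancestor — it is the merge base.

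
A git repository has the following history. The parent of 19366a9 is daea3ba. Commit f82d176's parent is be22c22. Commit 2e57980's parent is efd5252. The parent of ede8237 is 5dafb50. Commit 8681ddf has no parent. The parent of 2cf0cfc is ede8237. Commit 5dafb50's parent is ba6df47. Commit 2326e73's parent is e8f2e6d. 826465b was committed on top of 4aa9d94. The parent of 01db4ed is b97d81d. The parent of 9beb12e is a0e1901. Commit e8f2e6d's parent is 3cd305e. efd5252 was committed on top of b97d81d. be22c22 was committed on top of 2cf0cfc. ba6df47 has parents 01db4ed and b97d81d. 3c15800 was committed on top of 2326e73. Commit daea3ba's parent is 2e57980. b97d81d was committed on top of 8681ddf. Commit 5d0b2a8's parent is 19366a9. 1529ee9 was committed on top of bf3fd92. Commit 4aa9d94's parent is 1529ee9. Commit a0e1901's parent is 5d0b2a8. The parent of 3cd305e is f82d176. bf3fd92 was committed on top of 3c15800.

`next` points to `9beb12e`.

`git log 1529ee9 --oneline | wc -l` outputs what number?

15

Walking parent pointers from 1529ee9: reachable set = {01db4ed, 1529ee9, 2326e73, 2cf0cfc, 3c15800, 3cd305e, 5dafb50, 8681ddf, b97d81d, ba6df47, be22c22, bf3fd92, e8f2e6d, ede8237, f82d176}.
That is 15 commits.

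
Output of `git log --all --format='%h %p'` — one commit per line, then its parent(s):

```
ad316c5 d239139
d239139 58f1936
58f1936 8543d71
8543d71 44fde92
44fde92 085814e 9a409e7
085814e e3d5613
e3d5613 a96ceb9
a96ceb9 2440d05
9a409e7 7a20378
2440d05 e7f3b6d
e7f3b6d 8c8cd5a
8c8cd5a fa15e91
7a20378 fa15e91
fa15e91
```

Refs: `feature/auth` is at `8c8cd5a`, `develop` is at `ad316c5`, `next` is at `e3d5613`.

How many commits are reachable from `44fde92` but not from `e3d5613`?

4

Reachable from 44fde92: {085814e, 2440d05, 44fde92, 7a20378, 8c8cd5a, 9a409e7, a96ceb9, e3d5613, e7f3b6d, fa15e91}.
Reachable from e3d5613: {2440d05, 8c8cd5a, a96ceb9, e3d5613, e7f3b6d, fa15e91}.
In 44fde92's history but not e3d5613's: {085814e, 44fde92, 7a20378, 9a409e7} — 4 commits.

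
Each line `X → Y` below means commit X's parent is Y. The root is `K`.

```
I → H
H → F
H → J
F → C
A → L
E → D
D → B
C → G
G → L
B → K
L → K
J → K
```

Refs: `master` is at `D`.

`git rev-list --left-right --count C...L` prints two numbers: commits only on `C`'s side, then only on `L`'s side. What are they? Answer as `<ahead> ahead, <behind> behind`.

2 ahead, 0 behind

Reachable from C: {C, G, K, L}.
Reachable from L: {K, L}.
Only in C's history (ahead): {C, G} — 2.
Only in L's history (behind): {} — 0.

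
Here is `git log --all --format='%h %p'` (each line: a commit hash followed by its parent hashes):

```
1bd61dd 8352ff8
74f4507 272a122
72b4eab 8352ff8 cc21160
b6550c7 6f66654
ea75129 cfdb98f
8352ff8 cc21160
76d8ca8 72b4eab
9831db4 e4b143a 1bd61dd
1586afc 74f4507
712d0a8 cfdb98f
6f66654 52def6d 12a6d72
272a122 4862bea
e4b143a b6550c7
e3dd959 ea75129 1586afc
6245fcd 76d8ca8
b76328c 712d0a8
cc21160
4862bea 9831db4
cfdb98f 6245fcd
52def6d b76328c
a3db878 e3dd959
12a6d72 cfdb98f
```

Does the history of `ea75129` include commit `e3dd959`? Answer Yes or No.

No

Ancestors of ea75129: {6245fcd, 72b4eab, 76d8ca8, 8352ff8, cc21160, cfdb98f, ea75129}.
e3dd959 is not in that set, so it is not an ancestor of ea75129.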